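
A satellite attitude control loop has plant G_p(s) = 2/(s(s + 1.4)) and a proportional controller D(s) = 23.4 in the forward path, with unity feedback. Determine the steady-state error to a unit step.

The open loop D(s)G_p(s) has a pole at the origin (type 1), so the static position error constant is infinite and e_ss = 1/(1+∞) = 0.

0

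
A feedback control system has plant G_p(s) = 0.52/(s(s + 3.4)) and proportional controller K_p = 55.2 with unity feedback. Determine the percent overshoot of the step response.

From 1 + K_pG_p(s) = 0: s² + 3.4s + 28.7 = 0 ⇒ ω_n = 5.358, ζ = 0.3173.
%OS = 100·exp(−πζ/√(1−ζ²)) = 100·exp(−π·0.3173/√0.8993) = 35%.

35%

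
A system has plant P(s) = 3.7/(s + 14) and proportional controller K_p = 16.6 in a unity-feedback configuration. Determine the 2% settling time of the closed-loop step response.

T_s ≈ 0.053 s

Closed-loop transfer function: T(s) = K_p·P(s)/(1 + K_p·P(s)) = 61.42/(s + 14 + 61.42) = 61.42/(s + 75.42).
Time constant τ = 1/75.42 = 0.01326 s, so the 2% settling time is about 4τ = 0.053 s.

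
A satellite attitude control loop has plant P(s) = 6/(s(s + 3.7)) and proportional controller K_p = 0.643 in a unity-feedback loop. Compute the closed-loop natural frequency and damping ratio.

ω_n = 1.96 rad/s, ζ = 0.942

The closed-loop denominator is s(s+3.7) + 0.643·6 = s² + 3.7s + 3.858.
So ω_n² = 3.858 ⇒ ω_n = 1.964 rad/s, and ζ = 3.7/(2ω_n) = 0.942.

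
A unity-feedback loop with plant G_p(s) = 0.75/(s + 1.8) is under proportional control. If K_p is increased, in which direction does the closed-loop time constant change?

decrease

The closed-loop bandwidth 1.8+K_p·0.75 grows with K_p, so τ shrinks.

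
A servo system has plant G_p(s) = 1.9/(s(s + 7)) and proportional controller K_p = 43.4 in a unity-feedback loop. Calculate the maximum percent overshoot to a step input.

26.9%

Closed-loop characteristic equation: s² + 7s + 82.46 = 0, so ω_n = 9.081 rad/s and ζ = 7/(2·9.081) = 0.3854.
%OS = 100·exp(−πζ/√(1−ζ²)) = 100·exp(−π·0.3854/√0.8514) = 26.9%.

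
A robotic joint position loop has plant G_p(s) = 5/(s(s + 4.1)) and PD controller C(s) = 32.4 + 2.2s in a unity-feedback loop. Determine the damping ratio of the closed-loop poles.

Forward path: (32.4 + 2.2s)·5/(s(s+4.1)). The closed-loop characteristic equation is s² + (4.1 + 5·2.2)s + 5·32.4 = 0.
That is s² + 15.1s + 162 = 0, so ω_n = 12.73 rad/s and ζ = 15.1/(2·12.73) = 0.5932.

ζ = 0.593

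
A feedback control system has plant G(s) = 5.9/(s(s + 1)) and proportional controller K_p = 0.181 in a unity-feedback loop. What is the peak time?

T_p = 3.47 s

The closed-loop denominator s² + 1s + 1.068 gives ω_n = √1.068 = 1.033 and ζ = 1/(2ω_n) = 0.4838.
Damped frequency ω_d = ω_n√(1−ζ²) = 0.9044 rad/s, so peak time T_p = π/ω_d = 3.47 s.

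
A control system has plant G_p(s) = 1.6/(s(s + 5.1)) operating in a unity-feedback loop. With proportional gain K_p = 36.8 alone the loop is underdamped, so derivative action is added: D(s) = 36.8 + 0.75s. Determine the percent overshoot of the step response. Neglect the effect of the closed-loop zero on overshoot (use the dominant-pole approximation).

24.3%

Forward path: (36.8 + 0.75s)·1.6/(s(s+5.1)). The closed-loop characteristic equation is s² + (5.1 + 1.6·0.75)s + 1.6·36.8 = 0.
That is s² + 6.3s + 58.88 = 0, so ω_n = 7.673 rad/s and ζ = 6.3/(2·7.673) = 0.4105.
%OS = 100·exp(−πζ/√(1−ζ²)) = 24.3%.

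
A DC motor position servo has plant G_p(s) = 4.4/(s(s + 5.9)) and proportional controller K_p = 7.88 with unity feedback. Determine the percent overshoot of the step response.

Closed-loop characteristic equation: s² + 5.9s + 34.67 = 0, so ω_n = 5.888 rad/s and ζ = 5.9/(2·5.888) = 0.501.
%OS = 100·exp(−πζ/√(1−ζ²)) = 100·exp(−π·0.501/√0.749) = 16.2%.

16.2%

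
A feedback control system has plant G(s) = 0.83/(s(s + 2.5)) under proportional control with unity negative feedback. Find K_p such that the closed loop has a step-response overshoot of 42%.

From %OS = 100·exp(−πζ/√(1−ζ²)) = 42%, ζ = −ln(0.42)/√(π²+ln²(0.42)) = 0.2662.
Characteristic equation s² + 2.5s + 0.83K_p = 0 gives ζ = 2.5/(2√(0.83K_p)).
Setting ζ = 0.2662: √(0.83K_p) = 2.5/(2·0.2662) = 4.696, so K_p = 22.05/0.83 = 26.6.

K_p = 26.6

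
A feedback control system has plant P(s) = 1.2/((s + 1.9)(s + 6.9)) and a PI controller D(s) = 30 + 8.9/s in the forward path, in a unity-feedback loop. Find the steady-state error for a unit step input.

The open loop D(s)P(s) has a pole at the origin (type 1), so the static position error constant is infinite and e_ss = 1/(1+∞) = 0.

0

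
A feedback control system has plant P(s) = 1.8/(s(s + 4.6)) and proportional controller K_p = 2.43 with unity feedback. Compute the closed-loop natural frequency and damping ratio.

ω_n = 2.09 rad/s, ζ = 1.1

The closed-loop denominator is s(s+4.6) + 2.43·1.8 = s² + 4.6s + 4.374.
So ω_n² = 4.374 ⇒ ω_n = 2.091 rad/s, and ζ = 4.6/(2ω_n) = 1.1.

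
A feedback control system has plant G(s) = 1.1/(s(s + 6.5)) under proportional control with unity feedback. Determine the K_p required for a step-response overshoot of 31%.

From %OS = 100·exp(−πζ/√(1−ζ²)) = 31%, ζ = −ln(0.31)/√(π²+ln²(0.31)) = 0.3493.
Characteristic equation s² + 6.5s + 1.1K_p = 0 gives ζ = 6.5/(2√(1.1K_p)).
Setting ζ = 0.3493: √(1.1K_p) = 6.5/(2·0.3493) = 9.304, so K_p = 86.56/1.1 = 78.7.

K_p = 78.7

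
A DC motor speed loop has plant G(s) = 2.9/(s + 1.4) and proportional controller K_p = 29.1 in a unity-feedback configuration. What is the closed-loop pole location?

Closed-loop transfer function: T(s) = K_p·G(s)/(1 + K_p·G(s)) = 84.39/(s + 1.4 + 84.39) = 84.39/(s + 85.79).
The closed-loop pole is at s = −85.79.

s = -85.79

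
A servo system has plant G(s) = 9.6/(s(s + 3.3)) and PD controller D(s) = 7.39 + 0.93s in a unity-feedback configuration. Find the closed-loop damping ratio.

Forward path: (7.39 + 0.93s)·9.6/(s(s+3.3)). The closed-loop characteristic equation is s² + (3.3 + 9.6·0.93)s + 9.6·7.39 = 0.
That is s² + 12.23s + 70.94 = 0, so ω_n = 8.423 rad/s and ζ = 12.23/(2·8.423) = 0.7259.

ζ = 0.726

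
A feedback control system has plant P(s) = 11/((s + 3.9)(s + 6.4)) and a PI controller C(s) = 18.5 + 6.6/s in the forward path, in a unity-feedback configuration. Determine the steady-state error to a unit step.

The open loop C(s)P(s) has a pole at the origin (type 1), so the static position error constant is infinite and e_ss = 1/(1+∞) = 0.

0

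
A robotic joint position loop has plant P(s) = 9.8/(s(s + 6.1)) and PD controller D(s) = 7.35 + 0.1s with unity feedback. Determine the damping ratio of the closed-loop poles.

ζ = 0.417

Forward path: (7.35 + 0.1s)·9.8/(s(s+6.1)). The closed-loop characteristic equation is s² + (6.1 + 9.8·0.1)s + 9.8·7.35 = 0.
That is s² + 7.08s + 72.03 = 0, so ω_n = 8.487 rad/s and ζ = 7.08/(2·8.487) = 0.4171.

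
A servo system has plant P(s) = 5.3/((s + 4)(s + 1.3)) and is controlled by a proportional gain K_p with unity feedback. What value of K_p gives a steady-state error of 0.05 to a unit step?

Steady-state error for a unit step on this type-0 loop is 1/(1 + K_p·P(0)).
P(0) = 1.019. Require 1/(1 + K_p·1.019) = 0.05, so 1 + 1.019·K_p = 20.
K_p = (20 − 1)/1.019 = 18.6.

K_p = 18.6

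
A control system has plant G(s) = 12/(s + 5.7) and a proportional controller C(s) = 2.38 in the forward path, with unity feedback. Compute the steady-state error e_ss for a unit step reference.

0.166

The loop is type 0. Static position error constant K_pos = C(0)·G(0) = 2.38·2.105 = 5.011.
Steady-state error to a unit step: e_ss = 1/(1+K_pos) = 1/6.011 = 0.166.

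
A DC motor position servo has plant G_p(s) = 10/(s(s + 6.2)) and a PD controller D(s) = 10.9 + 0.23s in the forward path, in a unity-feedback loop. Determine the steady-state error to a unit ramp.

0.0569

The loop has one pole at the origin (type 1). Velocity error constant K_v = lim_{s→0} s·D(s)G_p(s) = 10.9·10/6.2 = 17.58.
Steady-state error to a unit ramp: e_ss = 1/K_v = 0.0569.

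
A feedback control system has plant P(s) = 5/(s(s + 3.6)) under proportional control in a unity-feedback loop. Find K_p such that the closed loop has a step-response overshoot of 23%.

From %OS = 100·exp(−πζ/√(1−ζ²)) = 23%, ζ = −ln(0.23)/√(π²+ln²(0.23)) = 0.4237.
Characteristic equation s² + 3.6s + 5K_p = 0 gives ζ = 3.6/(2√(5K_p)).
Setting ζ = 0.4237: √(5K_p) = 3.6/(2·0.4237) = 4.248, so K_p = 18.04/5 = 3.61.

K_p = 3.61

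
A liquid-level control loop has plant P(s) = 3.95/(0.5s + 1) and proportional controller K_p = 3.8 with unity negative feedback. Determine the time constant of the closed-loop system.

τ = 0.0312 s

Closed loop: T(s) = K_p·P/(1+K_p·P) = 15.01/(0.5s + 1 + 15.01), with pole at s = −(1 + 15.01)/0.5 = −32.02.
Closed-loop time constant τ = 1/32.02 = 0.0312 s.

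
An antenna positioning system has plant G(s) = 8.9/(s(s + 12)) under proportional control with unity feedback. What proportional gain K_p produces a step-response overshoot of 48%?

K_p = 78.2

From %OS = 100·exp(−πζ/√(1−ζ²)) = 48%, ζ = −ln(0.48)/√(π²+ln²(0.48)) = 0.2275.
Characteristic equation s² + 12s + 8.9K_p = 0 gives ζ = 12/(2√(8.9K_p)).
Setting ζ = 0.2275: √(8.9K_p) = 12/(2·0.2275) = 26.37, so K_p = 695.5/8.9 = 78.2.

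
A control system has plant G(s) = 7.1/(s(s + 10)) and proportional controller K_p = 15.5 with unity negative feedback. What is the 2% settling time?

T_s ≈ 0.8 s

The closed-loop denominator s² + 10s + 110 gives ω_n = √110 = 10.49 and ζ = 10/(2ω_n) = 0.4766.
2% settling time T_s ≈ 4/(ζω_n) = 4/5 = 0.8 s.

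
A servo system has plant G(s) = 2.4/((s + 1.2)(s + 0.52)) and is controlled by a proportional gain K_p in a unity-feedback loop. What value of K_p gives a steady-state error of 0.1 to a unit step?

K_p = 2.34

Steady-state error for a unit step on this type-0 loop is 1/(1 + K_p·G(0)).
G(0) = 3.846. Require 1/(1 + K_p·3.846) = 0.1, so 1 + 3.846·K_p = 10.
K_p = (10 − 1)/3.846 = 2.34.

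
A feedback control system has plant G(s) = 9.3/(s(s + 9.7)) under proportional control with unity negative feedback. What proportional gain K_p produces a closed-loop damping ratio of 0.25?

K_p = 40.5

Closed-loop characteristic equation: s² + 9.7s + K_p·9.3 = 0.
So ω_n = √(9.3K_p) and 2ζω_n = 9.7, giving ζ = 9.7/(2√(9.3K_p)).
Setting ζ = 0.25: √(9.3K_p) = 9.7/(2·0.25) = 19.4, so K_p = 376.4/9.3 = 40.5.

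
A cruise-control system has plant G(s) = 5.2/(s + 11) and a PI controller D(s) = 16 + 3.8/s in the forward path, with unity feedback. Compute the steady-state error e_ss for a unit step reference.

The open loop D(s)G(s) has a pole at the origin (type 1), so the static position error constant is infinite and e_ss = 1/(1+∞) = 0.

0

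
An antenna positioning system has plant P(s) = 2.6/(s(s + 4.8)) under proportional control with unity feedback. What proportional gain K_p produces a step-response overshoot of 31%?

K_p = 18.2

From %OS = 100·exp(−πζ/√(1−ζ²)) = 31%, ζ = −ln(0.31)/√(π²+ln²(0.31)) = 0.3493.
Characteristic equation s² + 4.8s + 2.6K_p = 0 gives ζ = 4.8/(2√(2.6K_p)).
Setting ζ = 0.3493: √(2.6K_p) = 4.8/(2·0.3493) = 6.871, so K_p = 47.21/2.6 = 18.2.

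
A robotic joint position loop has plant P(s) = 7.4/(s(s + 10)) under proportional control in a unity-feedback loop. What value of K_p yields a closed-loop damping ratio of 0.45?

K_p = 16.7

Closed-loop characteristic equation: s² + 10s + K_p·7.4 = 0.
So ω_n = √(7.4K_p) and 2ζω_n = 10, giving ζ = 10/(2√(7.4K_p)).
Setting ζ = 0.45: √(7.4K_p) = 10/(2·0.45) = 11.11, so K_p = 123.5/7.4 = 16.7.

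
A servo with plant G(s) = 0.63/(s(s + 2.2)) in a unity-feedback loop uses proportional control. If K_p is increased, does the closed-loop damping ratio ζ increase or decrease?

ζ = 2.2/(2√(0.63K_p)); increasing K_p raises the denominator, so ζ falls.

decrease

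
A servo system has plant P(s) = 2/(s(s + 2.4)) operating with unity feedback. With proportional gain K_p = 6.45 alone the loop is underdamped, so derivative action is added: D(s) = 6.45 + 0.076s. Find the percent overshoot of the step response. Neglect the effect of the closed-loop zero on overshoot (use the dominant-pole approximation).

30.3%

Forward path: (6.45 + 0.076s)·2/(s(s+2.4)). The closed-loop characteristic equation is s² + (2.4 + 2·0.076)s + 2·6.45 = 0.
That is s² + 2.552s + 12.9 = 0, so ω_n = 3.592 rad/s and ζ = 2.552/(2·3.592) = 0.3553.
%OS = 100·exp(−πζ/√(1−ζ²)) = 30.3%.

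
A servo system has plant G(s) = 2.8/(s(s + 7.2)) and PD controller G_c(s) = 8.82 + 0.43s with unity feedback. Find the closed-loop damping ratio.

ζ = 0.846

Forward path: (8.82 + 0.43s)·2.8/(s(s+7.2)). The closed-loop characteristic equation is s² + (7.2 + 2.8·0.43)s + 2.8·8.82 = 0.
That is s² + 8.404s + 24.7 = 0, so ω_n = 4.97 rad/s and ζ = 8.404/(2·4.97) = 0.8456.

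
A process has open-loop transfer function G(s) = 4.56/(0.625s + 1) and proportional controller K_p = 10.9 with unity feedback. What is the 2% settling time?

Closed loop: T(s) = K_p·G/(1+K_p·G) = 49.7/(0.625s + 1 + 49.7), with pole at s = −(1 + 49.7)/0.625 = −81.13.
τ = 1/81.13 = 0.01233 s, so 2% settling time ≈ 4τ = 0.0493 s.

T_s ≈ 0.0493 s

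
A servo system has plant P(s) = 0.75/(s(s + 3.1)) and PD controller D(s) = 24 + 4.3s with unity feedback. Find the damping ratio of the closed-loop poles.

ζ = 0.745

Forward path: (24 + 4.3s)·0.75/(s(s+3.1)). The closed-loop characteristic equation is s² + (3.1 + 0.75·4.3)s + 0.75·24 = 0.
That is s² + 6.325s + 18 = 0, so ω_n = 4.243 rad/s and ζ = 6.325/(2·4.243) = 0.7454.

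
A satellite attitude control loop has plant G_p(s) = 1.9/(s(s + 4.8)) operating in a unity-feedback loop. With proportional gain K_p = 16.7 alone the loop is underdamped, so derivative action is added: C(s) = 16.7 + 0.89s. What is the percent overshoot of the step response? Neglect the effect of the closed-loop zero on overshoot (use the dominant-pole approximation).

Forward path: (16.7 + 0.89s)·1.9/(s(s+4.8)). The closed-loop characteristic equation is s² + (4.8 + 1.9·0.89)s + 1.9·16.7 = 0.
That is s² + 6.491s + 31.73 = 0, so ω_n = 5.633 rad/s and ζ = 6.491/(2·5.633) = 0.5762.
%OS = 100·exp(−πζ/√(1−ζ²)) = 10.9%.

10.9%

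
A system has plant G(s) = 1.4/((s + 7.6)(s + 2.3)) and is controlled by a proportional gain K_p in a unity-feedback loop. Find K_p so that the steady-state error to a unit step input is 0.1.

For a type-0 loop with proportional control, e_ss = 1/(1 + K_p·G(0)).
G(0) = 0.08009. Require 1/(1 + K_p·0.08009) = 0.1, so 1 + 0.08009·K_p = 10.
K_p = (10 − 1)/0.08009 = 112.

K_p = 112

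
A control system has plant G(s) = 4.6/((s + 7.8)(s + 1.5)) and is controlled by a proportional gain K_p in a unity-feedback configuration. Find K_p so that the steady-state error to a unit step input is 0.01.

K_p = 252

For a type-0 loop with proportional control, e_ss = 1/(1 + K_p·G(0)).
G(0) = 0.3932. Require 1/(1 + K_p·0.3932) = 0.01, so 1 + 0.3932·K_p = 100.
K_p = (100 − 1)/0.3932 = 252.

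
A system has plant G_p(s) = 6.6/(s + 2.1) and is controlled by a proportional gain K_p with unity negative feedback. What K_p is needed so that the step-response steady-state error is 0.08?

K_p = 3.66

For a type-0 loop with proportional control, e_ss = 1/(1 + K_p·G_p(0)).
G_p(0) = 3.143. Require 1/(1 + K_p·3.143) = 0.08, so 1 + 3.143·K_p = 12.5.
K_p = (12.5 − 1)/3.143 = 3.66.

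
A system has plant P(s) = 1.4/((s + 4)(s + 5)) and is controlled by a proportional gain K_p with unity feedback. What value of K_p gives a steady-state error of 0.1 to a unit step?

For a type-0 loop with proportional control, e_ss = 1/(1 + K_p·P(0)).
P(0) = 0.07. Require 1/(1 + K_p·0.07) = 0.1, so 1 + 0.07·K_p = 10.
K_p = (10 − 1)/0.07 = 129.

K_p = 129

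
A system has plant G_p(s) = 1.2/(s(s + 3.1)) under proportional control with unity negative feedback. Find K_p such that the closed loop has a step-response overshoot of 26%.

K_p = 12.9

From %OS = 100·exp(−πζ/√(1−ζ²)) = 26%, ζ = −ln(0.26)/√(π²+ln²(0.26)) = 0.3941.
Characteristic equation s² + 3.1s + 1.2K_p = 0 gives ζ = 3.1/(2√(1.2K_p)).
Setting ζ = 0.3941: √(1.2K_p) = 3.1/(2·0.3941) = 3.933, so K_p = 15.47/1.2 = 12.9.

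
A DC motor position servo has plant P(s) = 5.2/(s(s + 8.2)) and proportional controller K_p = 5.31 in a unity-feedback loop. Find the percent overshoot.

The closed-loop denominator s² + 8.2s + 27.61 gives ω_n = √27.61 = 5.255 and ζ = 8.2/(2ω_n) = 0.7803.
%OS = 100·exp(−πζ/√(1−ζ²)) = 100·exp(−π·0.7803/√0.3912) = 1.99%.

1.99%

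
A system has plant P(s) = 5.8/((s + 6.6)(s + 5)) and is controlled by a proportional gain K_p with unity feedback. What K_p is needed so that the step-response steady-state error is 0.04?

K_p = 137

The loop is type 0, so e_ss(step) = 1/(1 + K_pos) with K_pos = K_p·P(0).
P(0) = 0.1758. Require 1/(1 + K_p·0.1758) = 0.04, so 1 + 0.1758·K_p = 25.
K_p = (25 − 1)/0.1758 = 137.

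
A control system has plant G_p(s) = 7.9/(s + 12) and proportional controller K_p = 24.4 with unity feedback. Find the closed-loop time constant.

Closed-loop transfer function: T(s) = K_p·G_p(s)/(1 + K_p·G_p(s)) = 192.8/(s + 12 + 192.8) = 192.8/(s + 204.8).
Time constant τ = 1/204.8 = 0.00488 s.

τ = 0.00488 s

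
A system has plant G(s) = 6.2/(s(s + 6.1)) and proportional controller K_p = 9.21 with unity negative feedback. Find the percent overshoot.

25%

The closed-loop denominator s² + 6.1s + 57.1 gives ω_n = √57.1 = 7.557 and ζ = 6.1/(2ω_n) = 0.4036.
%OS = 100·exp(−πζ/√(1−ζ²)) = 100·exp(−π·0.4036/√0.8371) = 25%.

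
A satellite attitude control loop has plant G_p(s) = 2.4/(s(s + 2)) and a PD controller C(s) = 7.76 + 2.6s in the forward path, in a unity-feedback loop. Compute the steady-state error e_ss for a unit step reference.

The open loop C(s)G_p(s) has a pole at the origin (type 1), so the static position error constant is infinite and e_ss = 1/(1+∞) = 0.

0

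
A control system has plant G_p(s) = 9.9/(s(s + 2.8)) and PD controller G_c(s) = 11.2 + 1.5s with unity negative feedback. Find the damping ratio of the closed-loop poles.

Forward path: (11.2 + 1.5s)·9.9/(s(s+2.8)). The closed-loop characteristic equation is s² + (2.8 + 9.9·1.5)s + 9.9·11.2 = 0.
That is s² + 17.65s + 110.9 = 0, so ω_n = 10.53 rad/s and ζ = 17.65/(2·10.53) = 0.8381.

ζ = 0.838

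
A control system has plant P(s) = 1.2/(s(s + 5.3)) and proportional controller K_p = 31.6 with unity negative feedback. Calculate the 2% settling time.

T_s ≈ 1.51 s

Closed-loop characteristic equation: s² + 5.3s + 37.92 = 0, so ω_n = 6.158 rad/s and ζ = 5.3/(2·6.158) = 0.4303.
2% settling time T_s ≈ 4/(ζω_n) = 4/2.65 = 1.51 s.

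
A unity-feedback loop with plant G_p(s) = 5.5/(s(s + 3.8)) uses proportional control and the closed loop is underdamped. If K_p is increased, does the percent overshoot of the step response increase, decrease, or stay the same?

increase

Characteristic equation s² + 3.8s + K_p·5.5 = 0: raising K_p raises ω_n while 2ζω_n = 3.8 is fixed, so ζ falls and overshoot grows.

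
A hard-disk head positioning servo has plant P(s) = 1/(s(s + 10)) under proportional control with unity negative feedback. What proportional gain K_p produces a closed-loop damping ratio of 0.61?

K_p = 67.2

Closed-loop characteristic equation: s² + 10s + K_p·1 = 0.
So ω_n = √(1K_p) and 2ζω_n = 10, giving ζ = 10/(2√(1K_p)).
Setting ζ = 0.61: √(1K_p) = 10/(2·0.61) = 8.197, so K_p = 67.19/1 = 67.2.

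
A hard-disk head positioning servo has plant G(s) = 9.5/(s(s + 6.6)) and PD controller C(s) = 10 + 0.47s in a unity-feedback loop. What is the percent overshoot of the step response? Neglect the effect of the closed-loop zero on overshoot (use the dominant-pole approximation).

11.5%

Forward path: (10 + 0.47s)·9.5/(s(s+6.6)). The closed-loop characteristic equation is s² + (6.6 + 9.5·0.47)s + 9.5·10 = 0.
That is s² + 11.06s + 95 = 0, so ω_n = 9.747 rad/s and ζ = 11.06/(2·9.747) = 0.5676.
%OS = 100·exp(−πζ/√(1−ζ²)) = 11.5%.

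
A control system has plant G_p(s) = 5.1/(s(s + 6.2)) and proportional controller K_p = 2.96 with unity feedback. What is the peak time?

Closed-loop characteristic equation: s² + 6.2s + 15.1 = 0, so ω_n = 3.885 rad/s and ζ = 6.2/(2·3.885) = 0.7979.
Damped frequency ω_d = ω_n√(1−ζ²) = 2.342 rad/s, so peak time T_p = π/ω_d = 1.34 s.

T_p = 1.34 s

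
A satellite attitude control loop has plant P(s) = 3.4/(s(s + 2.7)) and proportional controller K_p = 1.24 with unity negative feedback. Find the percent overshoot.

6.45%

Closed-loop characteristic equation: s² + 2.7s + 4.216 = 0, so ω_n = 2.053 rad/s and ζ = 2.7/(2·2.053) = 0.6575.
%OS = 100·exp(−πζ/√(1−ζ²)) = 100·exp(−π·0.6575/√0.5677) = 6.45%.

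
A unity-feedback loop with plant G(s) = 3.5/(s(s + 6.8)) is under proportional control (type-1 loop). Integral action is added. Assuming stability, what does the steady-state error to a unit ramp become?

0

The integrator raises the loop to type 2, so K_v → ∞ and e_ss to a ramp is zero.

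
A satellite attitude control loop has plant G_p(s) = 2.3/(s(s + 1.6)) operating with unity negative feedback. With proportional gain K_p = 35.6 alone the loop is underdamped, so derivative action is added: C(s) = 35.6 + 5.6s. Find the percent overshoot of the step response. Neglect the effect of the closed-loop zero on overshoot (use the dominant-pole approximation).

1.51%

Forward path: (35.6 + 5.6s)·2.3/(s(s+1.6)). The closed-loop characteristic equation is s² + (1.6 + 2.3·5.6)s + 2.3·35.6 = 0.
That is s² + 14.48s + 81.88 = 0, so ω_n = 9.049 rad/s and ζ = 14.48/(2·9.049) = 0.8001.
%OS = 100·exp(−πζ/√(1−ζ²)) = 1.51%.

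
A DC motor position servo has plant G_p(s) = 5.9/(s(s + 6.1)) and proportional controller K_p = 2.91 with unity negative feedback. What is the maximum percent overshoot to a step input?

The closed-loop denominator s² + 6.1s + 17.17 gives ω_n = √17.17 = 4.144 and ζ = 6.1/(2ω_n) = 0.7361.
%OS = 100·exp(−πζ/√(1−ζ²)) = 100·exp(−π·0.7361/√0.4582) = 3.28%.

3.28%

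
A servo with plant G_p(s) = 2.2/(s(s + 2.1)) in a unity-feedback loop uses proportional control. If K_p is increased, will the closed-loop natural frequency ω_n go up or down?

ω_n = √(2.2·K_p), which grows with K_p.

increase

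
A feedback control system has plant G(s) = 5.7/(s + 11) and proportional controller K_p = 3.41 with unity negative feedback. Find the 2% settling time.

T_s ≈ 0.131 s

Closed-loop transfer function: T(s) = K_p·G(s)/(1 + K_p·G(s)) = 19.44/(s + 11 + 19.44) = 19.44/(s + 30.44).
Time constant τ = 1/30.44 = 0.03285 s, so the 2% settling time is about 4τ = 0.131 s.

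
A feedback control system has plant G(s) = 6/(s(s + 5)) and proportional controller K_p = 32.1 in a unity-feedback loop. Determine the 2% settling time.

From 1 + K_pG(s) = 0: s² + 5s + 192.6 = 0 ⇒ ω_n = 13.88, ζ = 0.1801.
2% settling time T_s ≈ 4/(ζω_n) = 4/2.5 = 1.6 s.

T_s ≈ 1.6 s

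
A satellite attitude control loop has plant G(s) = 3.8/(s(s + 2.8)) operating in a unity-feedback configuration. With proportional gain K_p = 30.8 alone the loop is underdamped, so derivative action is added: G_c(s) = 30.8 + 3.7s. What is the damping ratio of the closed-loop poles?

ζ = 0.779

Forward path: (30.8 + 3.7s)·3.8/(s(s+2.8)). The closed-loop characteristic equation is s² + (2.8 + 3.8·3.7)s + 3.8·30.8 = 0.
That is s² + 16.86s + 117 = 0, so ω_n = 10.82 rad/s and ζ = 16.86/(2·10.82) = 0.7792.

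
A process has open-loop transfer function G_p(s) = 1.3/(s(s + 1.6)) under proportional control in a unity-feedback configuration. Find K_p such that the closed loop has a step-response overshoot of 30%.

K_p = 3.84

From %OS = 100·exp(−πζ/√(1−ζ²)) = 30%, ζ = −ln(0.3)/√(π²+ln²(0.3)) = 0.3579.
Characteristic equation s² + 1.6s + 1.3K_p = 0 gives ζ = 1.6/(2√(1.3K_p)).
Setting ζ = 0.3579: √(1.3K_p) = 1.6/(2·0.3579) = 2.236, so K_p = 4.998/1.3 = 3.84.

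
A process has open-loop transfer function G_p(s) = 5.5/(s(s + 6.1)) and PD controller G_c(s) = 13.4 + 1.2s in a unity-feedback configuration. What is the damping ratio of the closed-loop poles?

Forward path: (13.4 + 1.2s)·5.5/(s(s+6.1)). The closed-loop characteristic equation is s² + (6.1 + 5.5·1.2)s + 5.5·13.4 = 0.
That is s² + 12.7s + 73.7 = 0, so ω_n = 8.585 rad/s and ζ = 12.7/(2·8.585) = 0.7397.

ζ = 0.74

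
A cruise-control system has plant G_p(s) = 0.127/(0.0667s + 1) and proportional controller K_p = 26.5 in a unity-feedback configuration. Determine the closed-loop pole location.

Closed loop: T(s) = K_p·G_p/(1+K_p·G_p) = 3.365/(0.0667s + 1 + 3.365), with pole at s = −(1 + 3.365)/0.0667 = −65.45.

s = -65.45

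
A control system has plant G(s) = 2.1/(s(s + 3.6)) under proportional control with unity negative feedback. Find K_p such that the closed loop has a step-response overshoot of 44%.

K_p = 24.1

From %OS = 100·exp(−πζ/√(1−ζ²)) = 44%, ζ = −ln(0.44)/√(π²+ln²(0.44)) = 0.2528.
Characteristic equation s² + 3.6s + 2.1K_p = 0 gives ζ = 3.6/(2√(2.1K_p)).
Setting ζ = 0.2528: √(2.1K_p) = 3.6/(2·0.2528) = 7.119, so K_p = 50.68/2.1 = 24.1.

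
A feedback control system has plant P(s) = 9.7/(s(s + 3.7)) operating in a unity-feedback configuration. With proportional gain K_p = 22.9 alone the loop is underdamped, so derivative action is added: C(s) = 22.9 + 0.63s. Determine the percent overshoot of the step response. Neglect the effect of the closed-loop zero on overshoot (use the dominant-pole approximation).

Forward path: (22.9 + 0.63s)·9.7/(s(s+3.7)). The closed-loop characteristic equation is s² + (3.7 + 9.7·0.63)s + 9.7·22.9 = 0.
That is s² + 9.811s + 222.1 = 0, so ω_n = 14.9 rad/s and ζ = 9.811/(2·14.9) = 0.3291.
%OS = 100·exp(−πζ/√(1−ζ²)) = 33.5%.

33.5%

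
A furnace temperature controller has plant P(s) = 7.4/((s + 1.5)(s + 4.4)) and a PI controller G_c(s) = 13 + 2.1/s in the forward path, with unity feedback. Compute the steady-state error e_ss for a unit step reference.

0

The open loop G_c(s)P(s) has a pole at the origin (type 1), so the static position error constant is infinite and e_ss = 1/(1+∞) = 0.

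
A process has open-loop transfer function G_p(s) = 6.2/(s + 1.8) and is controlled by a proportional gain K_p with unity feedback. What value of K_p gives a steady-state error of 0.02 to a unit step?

K_p = 14.2

For a type-0 loop with proportional control, e_ss = 1/(1 + K_p·G_p(0)).
G_p(0) = 3.444. Require 1/(1 + K_p·3.444) = 0.02, so 1 + 3.444·K_p = 50.
K_p = (50 − 1)/3.444 = 14.2.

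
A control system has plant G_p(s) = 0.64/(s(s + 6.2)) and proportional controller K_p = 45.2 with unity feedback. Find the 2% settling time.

From 1 + K_pG_p(s) = 0: s² + 6.2s + 28.93 = 0 ⇒ ω_n = 5.378, ζ = 0.5764.
2% settling time T_s ≈ 4/(ζω_n) = 4/3.1 = 1.29 s.

T_s ≈ 1.29 s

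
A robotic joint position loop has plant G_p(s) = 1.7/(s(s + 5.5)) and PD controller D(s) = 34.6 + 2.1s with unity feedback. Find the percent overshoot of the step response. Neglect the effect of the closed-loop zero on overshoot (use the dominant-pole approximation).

Forward path: (34.6 + 2.1s)·1.7/(s(s+5.5)). The closed-loop characteristic equation is s² + (5.5 + 1.7·2.1)s + 1.7·34.6 = 0.
That is s² + 9.07s + 58.82 = 0, so ω_n = 7.669 rad/s and ζ = 9.07/(2·7.669) = 0.5913.
%OS = 100·exp(−πζ/√(1−ζ²)) = 9.99%.

9.99%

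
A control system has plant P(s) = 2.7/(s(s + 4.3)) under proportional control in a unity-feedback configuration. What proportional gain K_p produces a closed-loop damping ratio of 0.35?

K_p = 14

Closed-loop characteristic equation: s² + 4.3s + K_p·2.7 = 0.
So ω_n = √(2.7K_p) and 2ζω_n = 4.3, giving ζ = 4.3/(2√(2.7K_p)).
Setting ζ = 0.35: √(2.7K_p) = 4.3/(2·0.35) = 6.143, so K_p = 37.73/2.7 = 14.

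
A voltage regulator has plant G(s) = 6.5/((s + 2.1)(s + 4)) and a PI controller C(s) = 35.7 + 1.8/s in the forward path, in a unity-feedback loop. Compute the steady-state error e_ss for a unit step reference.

The open loop C(s)G(s) has a pole at the origin (type 1), so the static position error constant is infinite and e_ss = 1/(1+∞) = 0.

0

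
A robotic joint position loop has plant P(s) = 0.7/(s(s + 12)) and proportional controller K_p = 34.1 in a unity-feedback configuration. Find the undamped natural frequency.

ω_n = 4.89 rad/s

With unity feedback the closed-loop characteristic equation is s² + 12s + 34.1·0.7 = s² + 12s + 23.87 = 0.
So ω_n² = 23.87 ⇒ ω_n = 4.886 rad/s, and ζ = 12/(2ω_n) = 1.23.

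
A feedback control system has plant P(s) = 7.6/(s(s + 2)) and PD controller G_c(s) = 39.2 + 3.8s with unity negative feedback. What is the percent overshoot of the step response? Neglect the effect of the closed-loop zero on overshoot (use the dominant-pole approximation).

0.186%

Forward path: (39.2 + 3.8s)·7.6/(s(s+2)). The closed-loop characteristic equation is s² + (2 + 7.6·3.8)s + 7.6·39.2 = 0.
That is s² + 30.88s + 297.9 = 0, so ω_n = 17.26 rad/s and ζ = 30.88/(2·17.26) = 0.8945.
%OS = 100·exp(−πζ/√(1−ζ²)) = 0.186%.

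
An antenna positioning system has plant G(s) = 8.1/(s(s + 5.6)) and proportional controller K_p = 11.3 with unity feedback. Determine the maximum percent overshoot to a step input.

The closed-loop denominator s² + 5.6s + 91.53 gives ω_n = √91.53 = 9.567 and ζ = 5.6/(2ω_n) = 0.2927.
%OS = 100·exp(−πζ/√(1−ζ²)) = 100·exp(−π·0.2927/√0.9143) = 38.2%.

38.2%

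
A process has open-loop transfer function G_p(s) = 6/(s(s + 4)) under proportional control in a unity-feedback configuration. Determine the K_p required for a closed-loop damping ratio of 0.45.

Closed-loop characteristic equation: s² + 4s + K_p·6 = 0.
So ω_n = √(6K_p) and 2ζω_n = 4, giving ζ = 4/(2√(6K_p)).
Setting ζ = 0.45: √(6K_p) = 4/(2·0.45) = 4.444, so K_p = 19.75/6 = 3.29.

K_p = 3.29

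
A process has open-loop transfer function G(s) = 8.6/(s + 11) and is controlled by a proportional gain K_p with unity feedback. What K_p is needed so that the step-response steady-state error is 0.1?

K_p = 11.5

Steady-state error for a unit step on this type-0 loop is 1/(1 + K_p·G(0)).
G(0) = 0.7818. Require 1/(1 + K_p·0.7818) = 0.1, so 1 + 0.7818·K_p = 10.
K_p = (10 − 1)/0.7818 = 11.5.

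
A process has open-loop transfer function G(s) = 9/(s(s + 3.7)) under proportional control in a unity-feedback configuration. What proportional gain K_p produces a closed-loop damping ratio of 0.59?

K_p = 1.09

Closed-loop characteristic equation: s² + 3.7s + K_p·9 = 0.
So ω_n = √(9K_p) and 2ζω_n = 3.7, giving ζ = 3.7/(2√(9K_p)).
Setting ζ = 0.59: √(9K_p) = 3.7/(2·0.59) = 3.136, so K_p = 9.832/9 = 1.09.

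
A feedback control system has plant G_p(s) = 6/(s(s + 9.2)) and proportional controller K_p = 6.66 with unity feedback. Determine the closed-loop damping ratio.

With unity feedback the closed-loop characteristic equation is s² + 9.2s + 6.66·6 = s² + 9.2s + 39.96 = 0.
Matching s² + 2ζω_n s + ω_n²: ω_n = √39.96 = 6.321 rad/s and 2ζω_n = 9.2, so ζ = 9.2/(2·6.321) = 0.728.

ζ = 0.728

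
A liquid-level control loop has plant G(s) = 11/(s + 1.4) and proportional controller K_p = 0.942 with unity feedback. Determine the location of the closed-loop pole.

s = -11.76

Closed-loop transfer function: T(s) = K_p·G(s)/(1 + K_p·G(s)) = 10.36/(s + 1.4 + 10.36) = 10.36/(s + 11.76).
The closed-loop pole is at s = −11.76.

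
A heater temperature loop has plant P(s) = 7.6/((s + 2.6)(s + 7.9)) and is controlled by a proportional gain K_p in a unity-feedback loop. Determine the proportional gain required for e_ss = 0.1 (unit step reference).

K_p = 24.3

The loop is type 0, so e_ss(step) = 1/(1 + K_pos) with K_pos = K_p·P(0).
P(0) = 0.37. Require 1/(1 + K_p·0.37) = 0.1, so 1 + 0.37·K_p = 10.
K_p = (10 − 1)/0.37 = 24.3.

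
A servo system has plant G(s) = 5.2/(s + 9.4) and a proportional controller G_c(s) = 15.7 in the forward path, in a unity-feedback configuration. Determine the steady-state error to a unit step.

0.103

The loop is type 0. Static position error constant K_pos = G_c(0)·G(0) = 15.7·0.5532 = 8.685.
Steady-state error to a unit step: e_ss = 1/(1+K_pos) = 1/9.685 = 0.103.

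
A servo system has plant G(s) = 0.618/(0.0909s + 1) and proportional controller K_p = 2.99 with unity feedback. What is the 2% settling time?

T_s ≈ 0.128 s

Closed loop: T(s) = K_p·G/(1+K_p·G) = 1.848/(0.0909s + 1 + 1.848), with pole at s = −(1 + 1.848)/0.0909 = −31.33.
τ = 1/31.33 = 0.03192 s, so 2% settling time ≈ 4τ = 0.128 s.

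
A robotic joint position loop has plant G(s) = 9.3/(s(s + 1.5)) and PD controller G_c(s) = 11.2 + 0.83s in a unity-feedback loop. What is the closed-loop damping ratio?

ζ = 0.452

Forward path: (11.2 + 0.83s)·9.3/(s(s+1.5)). The closed-loop characteristic equation is s² + (1.5 + 9.3·0.83)s + 9.3·11.2 = 0.
That is s² + 9.219s + 104.2 = 0, so ω_n = 10.21 rad/s and ζ = 9.219/(2·10.21) = 0.4517.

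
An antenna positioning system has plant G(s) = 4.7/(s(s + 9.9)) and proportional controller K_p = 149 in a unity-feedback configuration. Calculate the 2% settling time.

The closed-loop denominator s² + 9.9s + 700.3 gives ω_n = √700.3 = 26.46 and ζ = 9.9/(2ω_n) = 0.1871.
2% settling time T_s ≈ 4/(ζω_n) = 4/4.95 = 0.808 s.

T_s ≈ 0.808 s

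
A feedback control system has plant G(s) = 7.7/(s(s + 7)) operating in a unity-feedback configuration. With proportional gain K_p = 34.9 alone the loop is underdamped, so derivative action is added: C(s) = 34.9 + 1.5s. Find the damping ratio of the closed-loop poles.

Forward path: (34.9 + 1.5s)·7.7/(s(s+7)). The closed-loop characteristic equation is s² + (7 + 7.7·1.5)s + 7.7·34.9 = 0.
That is s² + 18.55s + 268.7 = 0, so ω_n = 16.39 rad/s and ζ = 18.55/(2·16.39) = 0.5658.

ζ = 0.566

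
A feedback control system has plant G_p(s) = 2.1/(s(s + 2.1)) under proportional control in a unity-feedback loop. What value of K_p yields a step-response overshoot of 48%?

From %OS = 100·exp(−πζ/√(1−ζ²)) = 48%, ζ = −ln(0.48)/√(π²+ln²(0.48)) = 0.2275.
Characteristic equation s² + 2.1s + 2.1K_p = 0 gives ζ = 2.1/(2√(2.1K_p)).
Setting ζ = 0.2275: √(2.1K_p) = 2.1/(2·0.2275) = 4.615, so K_p = 21.3/2.1 = 10.1.

K_p = 10.1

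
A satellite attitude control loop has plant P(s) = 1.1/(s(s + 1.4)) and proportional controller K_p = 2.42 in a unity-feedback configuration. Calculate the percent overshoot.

Closed-loop characteristic equation: s² + 1.4s + 2.662 = 0, so ω_n = 1.632 rad/s and ζ = 1.4/(2·1.632) = 0.429.
%OS = 100·exp(−πζ/√(1−ζ²)) = 100·exp(−π·0.429/√0.8159) = 22.5%.

22.5%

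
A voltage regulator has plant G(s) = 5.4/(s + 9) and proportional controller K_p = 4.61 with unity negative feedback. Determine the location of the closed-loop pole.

s = -33.89

Closed-loop transfer function: T(s) = K_p·G(s)/(1 + K_p·G(s)) = 24.89/(s + 9 + 24.89) = 24.89/(s + 33.89).
The closed-loop pole is at s = −33.89.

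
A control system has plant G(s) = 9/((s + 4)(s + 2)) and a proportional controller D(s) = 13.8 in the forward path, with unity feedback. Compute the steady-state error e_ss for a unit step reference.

0.0605

The loop is type 0. Static position error constant K_pos = D(0)·G(0) = 13.8·1.125 = 15.53.
Steady-state error to a unit step: e_ss = 1/(1+K_pos) = 1/16.52 = 0.0605.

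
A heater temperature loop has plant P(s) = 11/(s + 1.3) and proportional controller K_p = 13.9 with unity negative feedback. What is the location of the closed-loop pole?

Closed-loop transfer function: T(s) = K_p·P(s)/(1 + K_p·P(s)) = 152.9/(s + 1.3 + 152.9) = 152.9/(s + 154.2).
The closed-loop pole is at s = −154.2.

s = -154.2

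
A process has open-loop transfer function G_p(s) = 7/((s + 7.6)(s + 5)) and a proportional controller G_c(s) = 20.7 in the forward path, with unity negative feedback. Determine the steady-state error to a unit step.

0.208

The loop is type 0. Static position error constant K_pos = G_c(0)·G_p(0) = 20.7·0.1842 = 3.813.
Steady-state error to a unit step: e_ss = 1/(1+K_pos) = 1/4.813 = 0.208.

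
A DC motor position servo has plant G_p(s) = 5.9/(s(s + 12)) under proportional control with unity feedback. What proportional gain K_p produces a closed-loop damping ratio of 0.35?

K_p = 49.8

Closed-loop characteristic equation: s² + 12s + K_p·5.9 = 0.
So ω_n = √(5.9K_p) and 2ζω_n = 12, giving ζ = 12/(2√(5.9K_p)).
Setting ζ = 0.35: √(5.9K_p) = 12/(2·0.35) = 17.14, so K_p = 293.9/5.9 = 49.8.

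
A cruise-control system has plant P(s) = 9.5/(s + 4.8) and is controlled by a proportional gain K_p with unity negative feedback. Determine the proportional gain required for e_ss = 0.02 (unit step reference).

K_p = 24.8

The loop is type 0, so e_ss(step) = 1/(1 + K_pos) with K_pos = K_p·P(0).
P(0) = 1.979. Require 1/(1 + K_p·1.979) = 0.02, so 1 + 1.979·K_p = 50.
K_p = (50 − 1)/1.979 = 24.8.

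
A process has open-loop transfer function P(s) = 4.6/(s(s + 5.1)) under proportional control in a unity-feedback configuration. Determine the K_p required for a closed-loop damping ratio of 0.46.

K_p = 6.68

Closed-loop characteristic equation: s² + 5.1s + K_p·4.6 = 0.
So ω_n = √(4.6K_p) and 2ζω_n = 5.1, giving ζ = 5.1/(2√(4.6K_p)).
Setting ζ = 0.46: √(4.6K_p) = 5.1/(2·0.46) = 5.543, so K_p = 30.73/4.6 = 6.68.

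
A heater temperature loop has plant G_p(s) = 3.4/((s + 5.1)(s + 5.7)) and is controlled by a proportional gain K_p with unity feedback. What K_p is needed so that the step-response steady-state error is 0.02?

K_p = 419

The loop is type 0, so e_ss(step) = 1/(1 + K_pos) with K_pos = K_p·G_p(0).
G_p(0) = 0.117. Require 1/(1 + K_p·0.117) = 0.02, so 1 + 0.117·K_p = 50.
K_p = (50 − 1)/0.117 = 419.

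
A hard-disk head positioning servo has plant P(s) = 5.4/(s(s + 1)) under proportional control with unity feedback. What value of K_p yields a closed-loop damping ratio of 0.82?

Closed-loop characteristic equation: s² + 1s + K_p·5.4 = 0.
So ω_n = √(5.4K_p) and 2ζω_n = 1, giving ζ = 1/(2√(5.4K_p)).
Setting ζ = 0.82: √(5.4K_p) = 1/(2·0.82) = 0.6098, so K_p = 0.3718/5.4 = 0.0689.

K_p = 0.0689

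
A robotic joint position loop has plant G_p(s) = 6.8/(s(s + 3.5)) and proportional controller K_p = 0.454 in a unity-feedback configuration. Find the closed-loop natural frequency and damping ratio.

ω_n = 1.76 rad/s, ζ = 0.996

The closed-loop denominator is s(s+3.5) + 0.454·6.8 = s² + 3.5s + 3.087.
So ω_n² = 3.087 ⇒ ω_n = 1.757 rad/s, and ζ = 3.5/(2ω_n) = 0.996.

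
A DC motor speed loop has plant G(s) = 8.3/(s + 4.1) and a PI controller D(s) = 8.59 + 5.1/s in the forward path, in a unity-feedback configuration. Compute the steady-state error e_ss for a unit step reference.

The open loop D(s)G(s) has a pole at the origin (type 1), so the static position error constant is infinite and e_ss = 1/(1+∞) = 0.

0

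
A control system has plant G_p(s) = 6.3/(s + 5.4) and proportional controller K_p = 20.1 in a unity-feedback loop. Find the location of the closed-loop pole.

s = -132

Closed-loop transfer function: T(s) = K_p·G_p(s)/(1 + K_p·G_p(s)) = 126.6/(s + 5.4 + 126.6) = 126.6/(s + 132).
The closed-loop pole is at s = −132.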